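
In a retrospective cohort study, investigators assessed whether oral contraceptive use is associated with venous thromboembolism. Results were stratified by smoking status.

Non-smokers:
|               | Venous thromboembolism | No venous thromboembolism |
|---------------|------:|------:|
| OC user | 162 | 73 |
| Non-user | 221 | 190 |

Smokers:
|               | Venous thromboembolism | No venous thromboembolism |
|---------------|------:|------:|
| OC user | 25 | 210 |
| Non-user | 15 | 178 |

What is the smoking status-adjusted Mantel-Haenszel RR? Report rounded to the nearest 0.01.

1.29

RR_MH = Σ(aᵢ·n₀ᵢ/nᵢ) / Σ(cᵢ·n₁ᵢ/nᵢ), with n₁ᵢ = aᵢ+bᵢ (exposed), n₀ᵢ = cᵢ+dᵢ (unexposed), nᵢ = n₁ᵢ+n₀ᵢ.
Stratum 1 (Non-smokers): n₁ = 235, n₀ = 411, n = 646; a·n₀/n = 162·411/646 = 103.0681; c·n₁/n = 221·235/646 = 80.3947
Stratum 2 (Smokers): n₁ = 235, n₀ = 193, n = 428; a·n₀/n = 25·193/428 = 11.2734; c·n₁/n = 15·235/428 = 8.2360
RR_MH = (103.0681 + 11.2734) / (80.3947 + 8.2360) = 114.3415 / 88.6307 = 1.29009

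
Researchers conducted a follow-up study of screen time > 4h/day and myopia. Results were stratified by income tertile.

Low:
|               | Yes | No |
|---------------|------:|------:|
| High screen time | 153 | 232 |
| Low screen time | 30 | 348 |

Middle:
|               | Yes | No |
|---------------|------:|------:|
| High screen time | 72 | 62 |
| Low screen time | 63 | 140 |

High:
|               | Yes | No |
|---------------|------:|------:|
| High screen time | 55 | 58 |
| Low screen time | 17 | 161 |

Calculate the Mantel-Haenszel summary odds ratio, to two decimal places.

OR_MH = Σ(aᵢdᵢ/nᵢ) / Σ(bᵢcᵢ/nᵢ), where nᵢ is the stratum total.
Stratum 1 (Low): n = 763; a·d/n = 153·348/763 = 69.7824; b·c/n = 232·30/763 = 9.1219
Stratum 2 (Middle): n = 337; a·d/n = 72·140/337 = 29.9110; b·c/n = 62·63/337 = 11.5905
Stratum 3 (High): n = 291; a·d/n = 55·161/291 = 30.4296; b·c/n = 58·17/291 = 3.3883
OR_MH = (69.7824 + 29.9110 + 30.4296) / (9.1219 + 11.5905 + 3.3883) = 130.1230 / 24.1007 = 5.39913

5.40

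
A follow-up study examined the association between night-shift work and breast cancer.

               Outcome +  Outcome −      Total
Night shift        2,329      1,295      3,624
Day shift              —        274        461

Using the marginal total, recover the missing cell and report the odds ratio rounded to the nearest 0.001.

2.635

The missing cell is in the unexposed row: 461 − 274 = 187.
So a = 2329, b = 1295, c = 187, d = 274.
OR = (a·d)/(b·c) = (2329 × 274) / (1295 × 187) = 638146 / 242165 = 2.63517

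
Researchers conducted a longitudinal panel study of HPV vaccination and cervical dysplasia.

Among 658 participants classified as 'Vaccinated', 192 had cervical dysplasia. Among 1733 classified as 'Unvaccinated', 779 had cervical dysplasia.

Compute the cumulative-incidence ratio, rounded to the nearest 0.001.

0.649

From the description: a = 192, b = 466, c = 779, d = 954.
Risk in exposed = 192/658 = 0.29179; risk in unexposed = 779/1733 = 0.44951.
RR = 0.29179 / 0.44951 = 0.64914
The risk is 35% lower among the exposed than among the unexposed.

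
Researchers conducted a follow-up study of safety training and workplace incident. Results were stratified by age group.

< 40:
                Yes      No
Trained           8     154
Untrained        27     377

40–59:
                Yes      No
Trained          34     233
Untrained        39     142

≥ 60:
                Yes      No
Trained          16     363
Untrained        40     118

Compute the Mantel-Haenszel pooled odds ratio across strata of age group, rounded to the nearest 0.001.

OR_MH = Σ(aᵢdᵢ/nᵢ) / Σ(bᵢcᵢ/nᵢ), where nᵢ is the stratum total.
Stratum 1 (< 40): n = 566; a·d/n = 8·377/566 = 5.3286; b·c/n = 154·27/566 = 7.3463
Stratum 2 (40–59): n = 448; a·d/n = 34·142/448 = 10.7768; b·c/n = 233·39/448 = 20.2835
Stratum 3 (≥ 60): n = 537; a·d/n = 16·118/537 = 3.5158; b·c/n = 363·40/537 = 27.0391
OR_MH = (5.3286 + 10.7768 + 3.5158) / (7.3463 + 20.2835 + 27.0391) = 19.6212 / 54.6689 = 0.35891

0.359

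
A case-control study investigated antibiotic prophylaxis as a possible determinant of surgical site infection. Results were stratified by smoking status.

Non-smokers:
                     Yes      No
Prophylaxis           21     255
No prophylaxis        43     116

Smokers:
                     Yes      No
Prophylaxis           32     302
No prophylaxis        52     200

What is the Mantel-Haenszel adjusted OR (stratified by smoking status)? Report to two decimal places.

OR_MH = Σ(aᵢdᵢ/nᵢ) / Σ(bᵢcᵢ/nᵢ), where nᵢ is the stratum total.
Stratum 1 (Non-smokers): n = 435; a·d/n = 21·116/435 = 5.6000; b·c/n = 255·43/435 = 25.2069
Stratum 2 (Smokers): n = 586; a·d/n = 32·200/586 = 10.9215; b·c/n = 302·52/586 = 26.7986
OR_MH = (5.6000 + 10.9215) / (25.2069 + 26.7986) = 16.5215 / 52.0055 = 0.31769

0.32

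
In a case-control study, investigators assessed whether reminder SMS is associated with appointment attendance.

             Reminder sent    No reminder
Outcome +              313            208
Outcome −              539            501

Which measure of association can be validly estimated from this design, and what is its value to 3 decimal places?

1.399

Reading the table with exposure as columns: a = 313 (Reminder sent, case), b = 539 (Reminder sent, non-case), c = 208 (No reminder, case), d = 501.
This is a case-control study: participants were sampled on outcome status, so risks in the source population cannot be estimated directly — relative risk is not valid here. The odds ratio is the appropriate measure.
OR = (a·d)/(b·c) = (313 × 501) / (539 × 208) = 156813 / 112112 = 1.39872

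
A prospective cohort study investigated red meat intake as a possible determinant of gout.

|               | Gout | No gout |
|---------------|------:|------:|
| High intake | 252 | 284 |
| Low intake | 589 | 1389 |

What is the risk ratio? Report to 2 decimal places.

Cells: a = 252, b = 284, c = 589, d = 1389.
Risk in exposed = 252/536 = 0.47015; risk in unexposed = 589/1978 = 0.29778.
RR = 0.47015 / 0.29778 = 1.57887
The risk among the exposed is 1.58 times that among the unexposed.

1.58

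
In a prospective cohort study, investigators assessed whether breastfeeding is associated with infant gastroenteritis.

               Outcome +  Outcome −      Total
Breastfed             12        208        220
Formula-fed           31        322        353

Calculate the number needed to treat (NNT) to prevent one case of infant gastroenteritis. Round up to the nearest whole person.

Risk in treated group = 12/220 = 0.05455; risk in control = 31/353 = 0.08782.
Absolute risk reduction = 0.08782 − 0.05455 = 0.03327
NNT = 1 / ARR = 1 / 0.03327 = 30.054 → round up → 31

31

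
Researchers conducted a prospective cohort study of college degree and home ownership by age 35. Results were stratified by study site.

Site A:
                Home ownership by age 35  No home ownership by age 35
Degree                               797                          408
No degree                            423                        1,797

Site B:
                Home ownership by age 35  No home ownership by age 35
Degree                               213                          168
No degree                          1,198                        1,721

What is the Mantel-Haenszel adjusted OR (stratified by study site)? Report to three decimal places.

4.752

OR_MH = Σ(aᵢdᵢ/nᵢ) / Σ(bᵢcᵢ/nᵢ), where nᵢ is the stratum total.
Stratum 1 (Site A): n = 3425; a·d/n = 797·1797/3425 = 418.1632; b·c/n = 408·423/3425 = 50.3895
Stratum 2 (Site B): n = 3300; a·d/n = 213·1721/3300 = 111.0827; b·c/n = 168·1198/3300 = 60.9891
OR_MH = (418.1632 + 111.0827) / (50.3895 + 60.9891) = 529.2459 / 111.3786 = 4.75177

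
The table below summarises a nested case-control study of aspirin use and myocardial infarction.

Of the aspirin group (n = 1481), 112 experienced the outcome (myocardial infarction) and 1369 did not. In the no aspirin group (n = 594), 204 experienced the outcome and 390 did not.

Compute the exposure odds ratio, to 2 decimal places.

0.16

From the description: a = 112, b = 1369, c = 204, d = 390.
OR = (a·d)/(b·c) = (112 × 390) / (1369 × 204) = 43680 / 279276 = 0.15640
Exposure is associated with lower odds of myocardial infarction (OR = 0.16 < 1).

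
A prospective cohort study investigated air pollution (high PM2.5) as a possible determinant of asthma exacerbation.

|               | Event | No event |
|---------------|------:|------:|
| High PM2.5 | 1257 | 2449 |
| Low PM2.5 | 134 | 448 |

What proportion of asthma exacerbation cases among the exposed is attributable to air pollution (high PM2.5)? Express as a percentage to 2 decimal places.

32.12

Cells: a = 1257, b = 2449, c = 134, d = 448.
Risk in exposed = 1257/3706 = 0.33918; risk in unexposed = 134/582 = 0.23024.
RR = 0.33918/0.23024 = 1.47315
AR% = (RR − 1)/RR × 100 = (1.47315 − 1)/1.47315 × 100 = 32.1184%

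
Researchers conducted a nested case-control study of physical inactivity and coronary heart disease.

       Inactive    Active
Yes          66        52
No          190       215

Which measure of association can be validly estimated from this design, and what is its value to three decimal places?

Reading the table with exposure as columns: a = 66 (Inactive, case), b = 190 (Inactive, non-case), c = 52 (Active, case), d = 215.
This is a nested case-control study: participants were sampled on outcome status, so risks in the source population cannot be estimated directly — relative risk is not valid here. The odds ratio is the appropriate measure.
OR = (a·d)/(b·c) = (66 × 215) / (190 × 52) = 14190 / 9880 = 1.43623

1.436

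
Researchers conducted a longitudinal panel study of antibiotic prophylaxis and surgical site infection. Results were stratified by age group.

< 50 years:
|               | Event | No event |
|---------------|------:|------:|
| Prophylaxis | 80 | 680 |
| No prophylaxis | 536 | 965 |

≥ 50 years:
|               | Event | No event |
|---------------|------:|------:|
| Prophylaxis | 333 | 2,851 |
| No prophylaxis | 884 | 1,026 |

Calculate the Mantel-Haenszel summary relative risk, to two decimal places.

0.24

RR_MH = Σ(aᵢ·n₀ᵢ/nᵢ) / Σ(cᵢ·n₁ᵢ/nᵢ), with n₁ᵢ = aᵢ+bᵢ (exposed), n₀ᵢ = cᵢ+dᵢ (unexposed), nᵢ = n₁ᵢ+n₀ᵢ.
Stratum 1 (< 50 years): n₁ = 760, n₀ = 1501, n = 2261; a·n₀/n = 80·1501/2261 = 53.1092; c·n₁/n = 536·760/2261 = 180.1681
Stratum 2 (≥ 50 years): n₁ = 3184, n₀ = 1910, n = 5094; a·n₀/n = 333·1910/5094 = 124.8587; c·n₁/n = 884·3184/5094 = 552.5434
RR_MH = (53.1092 + 124.8587) / (180.1681 + 552.5434) = 177.9679 / 732.7115 = 0.24289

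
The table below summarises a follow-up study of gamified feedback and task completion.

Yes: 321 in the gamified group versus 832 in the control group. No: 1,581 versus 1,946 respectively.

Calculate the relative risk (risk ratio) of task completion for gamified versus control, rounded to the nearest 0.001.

From the description: a = 321, b = 1581, c = 832, d = 1946.
Risk in exposed = 321/1902 = 0.16877; risk in unexposed = 832/2778 = 0.29950.
RR = 0.16877 / 0.29950 = 0.56351
The risk is 44% lower among the exposed than among the unexposed.

0.564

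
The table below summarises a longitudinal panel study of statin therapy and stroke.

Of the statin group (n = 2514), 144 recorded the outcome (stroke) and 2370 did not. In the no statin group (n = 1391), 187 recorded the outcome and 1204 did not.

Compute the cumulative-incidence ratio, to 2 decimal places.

0.43

From the description: a = 144, b = 2370, c = 187, d = 1204.
Risk in exposed = 144/2514 = 0.05728; risk in unexposed = 187/1391 = 0.13444.
RR = 0.05728 / 0.13444 = 0.42607
The risk is 57% lower among the exposed than among the unexposed.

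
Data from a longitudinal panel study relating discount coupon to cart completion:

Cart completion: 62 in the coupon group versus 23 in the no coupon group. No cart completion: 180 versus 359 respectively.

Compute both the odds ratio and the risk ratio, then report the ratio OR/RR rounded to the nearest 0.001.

1.263

From the description: a = 62, b = 180, c = 23, d = 359.
OR = (62·359)/(180·23) = 22258/4140 = 5.37633
Risk in exposed = 62/242 = 0.25620; risk in unexposed = 23/382 = 0.06021; RR = 4.25512
OR/RR = 5.37633 / 4.25512 = 1.26350
The outcome is not rare, so the OR lies further from 1 than the RR.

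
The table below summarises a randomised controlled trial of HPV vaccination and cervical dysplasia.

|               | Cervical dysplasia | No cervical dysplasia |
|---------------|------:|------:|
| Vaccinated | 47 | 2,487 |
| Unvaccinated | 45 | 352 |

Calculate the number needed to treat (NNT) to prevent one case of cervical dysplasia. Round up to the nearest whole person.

11

Risk in treated group = 47/2534 = 0.01855; risk in control = 45/397 = 0.11335.
Absolute risk reduction = 0.11335 − 0.01855 = 0.09480
NNT = 1 / ARR = 1 / 0.09480 = 10.548 → round up → 11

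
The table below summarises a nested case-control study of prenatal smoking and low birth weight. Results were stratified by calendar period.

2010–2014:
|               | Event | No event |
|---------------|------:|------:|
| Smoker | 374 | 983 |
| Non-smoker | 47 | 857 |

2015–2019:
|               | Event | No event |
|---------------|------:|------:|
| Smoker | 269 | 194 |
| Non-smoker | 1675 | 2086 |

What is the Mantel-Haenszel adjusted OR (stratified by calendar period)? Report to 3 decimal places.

2.820

OR_MH = Σ(aᵢdᵢ/nᵢ) / Σ(bᵢcᵢ/nᵢ), where nᵢ is the stratum total.
Stratum 1 (2010–2014): n = 2261; a·d/n = 374·857/2261 = 141.7594; b·c/n = 983·47/2261 = 20.4339
Stratum 2 (2015–2019): n = 4224; a·d/n = 269·2086/4224 = 132.8442; b·c/n = 194·1675/4224 = 76.9295
OR_MH = (141.7594 + 132.8442) / (20.4339 + 76.9295) = 274.6036 / 97.3633 = 2.82040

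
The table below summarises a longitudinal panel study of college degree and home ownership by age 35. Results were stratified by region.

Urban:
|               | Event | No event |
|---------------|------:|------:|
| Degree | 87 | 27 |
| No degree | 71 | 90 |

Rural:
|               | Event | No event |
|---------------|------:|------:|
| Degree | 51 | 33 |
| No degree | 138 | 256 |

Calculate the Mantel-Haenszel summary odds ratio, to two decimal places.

OR_MH = Σ(aᵢdᵢ/nᵢ) / Σ(bᵢcᵢ/nᵢ), where nᵢ is the stratum total.
Stratum 1 (Urban): n = 275; a·d/n = 87·90/275 = 28.4727; b·c/n = 27·71/275 = 6.9709
Stratum 2 (Rural): n = 478; a·d/n = 51·256/478 = 27.3138; b·c/n = 33·138/478 = 9.5272
OR_MH = (28.4727 + 27.3138) / (6.9709 + 9.5272) = 55.7865 / 16.4981 = 3.38139

3.38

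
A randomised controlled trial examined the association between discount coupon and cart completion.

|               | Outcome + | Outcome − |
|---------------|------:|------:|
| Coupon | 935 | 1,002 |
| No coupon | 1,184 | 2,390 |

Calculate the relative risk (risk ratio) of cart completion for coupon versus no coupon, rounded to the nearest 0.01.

Cells: a = 935, b = 1002, c = 1184, d = 2390.
Risk in exposed = 935/1937 = 0.48271; risk in unexposed = 1184/3574 = 0.33128.
RR = 0.48271 / 0.33128 = 1.45708
The risk among the exposed is 1.46 times that among the unexposed.

1.46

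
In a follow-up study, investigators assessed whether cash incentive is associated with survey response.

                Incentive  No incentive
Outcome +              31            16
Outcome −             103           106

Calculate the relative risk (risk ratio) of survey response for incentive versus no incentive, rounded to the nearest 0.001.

1.764

Reading the table with exposure as columns: a = 31 (Incentive, case), b = 103 (Incentive, non-case), c = 16 (No incentive, case), d = 106.
Risk in exposed = 31/134 = 0.23134; risk in unexposed = 16/122 = 0.13115.
RR = 0.23134 / 0.13115 = 1.76399
The risk among the exposed is 1.76 times that among the unexposed.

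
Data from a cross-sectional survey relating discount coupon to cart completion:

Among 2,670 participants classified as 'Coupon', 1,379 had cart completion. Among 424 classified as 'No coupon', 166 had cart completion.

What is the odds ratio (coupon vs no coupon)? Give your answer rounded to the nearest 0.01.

From the description: a = 1379, b = 1291, c = 166, d = 258.
OR = (a·d)/(b·c) = (1379 × 258) / (1291 × 166) = 355782 / 214306 = 1.66016
The odds of cart completion are about 1.66 times as high in the coupon group.

1.66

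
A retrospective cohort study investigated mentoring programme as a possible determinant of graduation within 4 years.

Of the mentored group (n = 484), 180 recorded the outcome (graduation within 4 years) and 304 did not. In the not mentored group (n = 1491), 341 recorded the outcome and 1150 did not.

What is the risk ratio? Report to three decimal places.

1.626

From the description: a = 180, b = 304, c = 341, d = 1150.
Risk in exposed = 180/484 = 0.37190; risk in unexposed = 341/1491 = 0.22871.
RR = 0.37190 / 0.22871 = 1.62611
The risk among the exposed is 1.63 times that among the unexposed.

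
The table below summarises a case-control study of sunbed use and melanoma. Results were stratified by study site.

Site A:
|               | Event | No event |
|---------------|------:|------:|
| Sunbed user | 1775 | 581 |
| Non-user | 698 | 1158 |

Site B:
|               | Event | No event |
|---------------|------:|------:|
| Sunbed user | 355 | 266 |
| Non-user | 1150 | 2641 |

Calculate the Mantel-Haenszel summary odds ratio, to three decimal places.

OR_MH = Σ(aᵢdᵢ/nᵢ) / Σ(bᵢcᵢ/nᵢ), where nᵢ is the stratum total.
Stratum 1 (Site A): n = 4212; a·d/n = 1775·1158/4212 = 487.9986; b·c/n = 581·698/4212 = 96.2816
Stratum 2 (Site B): n = 4412; a·d/n = 355·2641/4412 = 212.5011; b·c/n = 266·1150/4412 = 69.3336
OR_MH = (487.9986 + 212.5011) / (96.2816 + 69.3336) = 700.4997 / 165.6152 = 4.22968

4.230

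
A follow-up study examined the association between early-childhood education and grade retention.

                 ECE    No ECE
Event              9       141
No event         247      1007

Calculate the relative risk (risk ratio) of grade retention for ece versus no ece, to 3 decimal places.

0.286

Reading the table with exposure as columns: a = 9 (ECE, case), b = 247 (ECE, non-case), c = 141 (No ECE, case), d = 1007.
Risk in exposed = 9/256 = 0.03516; risk in unexposed = 141/1148 = 0.12282.
RR = 0.03516 / 0.12282 = 0.28624
The risk is 71% lower among the exposed than among the unexposed.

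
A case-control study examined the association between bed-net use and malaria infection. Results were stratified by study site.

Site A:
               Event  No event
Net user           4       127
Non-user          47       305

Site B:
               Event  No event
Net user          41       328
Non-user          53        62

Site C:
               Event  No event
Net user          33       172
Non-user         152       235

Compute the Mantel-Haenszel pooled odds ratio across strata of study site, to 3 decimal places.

OR_MH = Σ(aᵢdᵢ/nᵢ) / Σ(bᵢcᵢ/nᵢ), where nᵢ is the stratum total.
Stratum 1 (Site A): n = 483; a·d/n = 4·305/483 = 2.5259; b·c/n = 127·47/483 = 12.3582
Stratum 2 (Site B): n = 484; a·d/n = 41·62/484 = 5.2521; b·c/n = 328·53/484 = 35.9174
Stratum 3 (Site C): n = 592; a·d/n = 33·235/592 = 13.0997; b·c/n = 172·152/592 = 44.1622
OR_MH = (2.5259 + 5.2521 + 13.0997) / (12.3582 + 35.9174 + 44.1622) = 20.8776 / 92.4377 = 0.22586

0.226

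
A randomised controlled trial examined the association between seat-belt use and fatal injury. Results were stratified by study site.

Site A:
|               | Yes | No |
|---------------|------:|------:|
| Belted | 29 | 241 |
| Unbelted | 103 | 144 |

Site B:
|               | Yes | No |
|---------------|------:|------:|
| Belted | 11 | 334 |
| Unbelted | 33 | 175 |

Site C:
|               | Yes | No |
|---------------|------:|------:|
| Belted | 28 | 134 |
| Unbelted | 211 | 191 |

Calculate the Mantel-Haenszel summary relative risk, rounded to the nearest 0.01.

0.28

RR_MH = Σ(aᵢ·n₀ᵢ/nᵢ) / Σ(cᵢ·n₁ᵢ/nᵢ), with n₁ᵢ = aᵢ+bᵢ (exposed), n₀ᵢ = cᵢ+dᵢ (unexposed), nᵢ = n₁ᵢ+n₀ᵢ.
Stratum 1 (Site A): n₁ = 270, n₀ = 247, n = 517; a·n₀/n = 29·247/517 = 13.8549; c·n₁/n = 103·270/517 = 53.7911
Stratum 2 (Site B): n₁ = 345, n₀ = 208, n = 553; a·n₀/n = 11·208/553 = 4.1374; c·n₁/n = 33·345/553 = 20.5877
Stratum 3 (Site C): n₁ = 162, n₀ = 402, n = 564; a·n₀/n = 28·402/564 = 19.9574; c·n₁/n = 211·162/564 = 60.6064
RR_MH = (13.8549 + 4.1374 + 19.9574) / (53.7911 + 20.5877 + 60.6064) = 37.9498 / 134.9852 = 0.28114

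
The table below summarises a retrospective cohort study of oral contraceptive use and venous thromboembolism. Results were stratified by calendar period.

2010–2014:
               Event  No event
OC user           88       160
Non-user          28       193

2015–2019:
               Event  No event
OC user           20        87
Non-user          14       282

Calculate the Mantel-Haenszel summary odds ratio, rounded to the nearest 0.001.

3.993

OR_MH = Σ(aᵢdᵢ/nᵢ) / Σ(bᵢcᵢ/nᵢ), where nᵢ is the stratum total.
Stratum 1 (2010–2014): n = 469; a·d/n = 88·193/469 = 36.2132; b·c/n = 160·28/469 = 9.5522
Stratum 2 (2015–2019): n = 403; a·d/n = 20·282/403 = 13.9950; b·c/n = 87·14/403 = 3.0223
OR_MH = (36.2132 + 13.9950) / (9.5522 + 3.0223) = 50.2083 / 12.5746 = 3.99284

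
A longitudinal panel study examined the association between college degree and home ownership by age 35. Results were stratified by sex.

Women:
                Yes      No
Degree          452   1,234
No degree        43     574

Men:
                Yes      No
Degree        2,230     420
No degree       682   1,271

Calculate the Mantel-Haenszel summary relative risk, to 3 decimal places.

2.516

RR_MH = Σ(aᵢ·n₀ᵢ/nᵢ) / Σ(cᵢ·n₁ᵢ/nᵢ), with n₁ᵢ = aᵢ+bᵢ (exposed), n₀ᵢ = cᵢ+dᵢ (unexposed), nᵢ = n₁ᵢ+n₀ᵢ.
Stratum 1 (Women): n₁ = 1686, n₀ = 617, n = 2303; a·n₀/n = 452·617/2303 = 121.0960; c·n₁/n = 43·1686/2303 = 31.4798
Stratum 2 (Men): n₁ = 2650, n₀ = 1953, n = 4603; a·n₀/n = 2230·1953/4603 = 946.1634; c·n₁/n = 682·2650/4603 = 392.6352
RR_MH = (121.0960 + 946.1634) / (31.4798 + 392.6352) = 1067.2593 / 424.1150 = 2.51644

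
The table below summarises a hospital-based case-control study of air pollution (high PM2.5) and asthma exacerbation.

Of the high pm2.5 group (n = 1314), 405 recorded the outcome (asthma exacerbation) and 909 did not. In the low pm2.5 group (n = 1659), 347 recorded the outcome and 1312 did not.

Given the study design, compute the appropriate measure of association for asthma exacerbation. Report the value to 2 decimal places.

1.68

From the description: a = 405, b = 909, c = 347, d = 1312.
This is a hospital-based case-control study: participants were sampled on outcome status, so risks in the source population cannot be estimated directly — relative risk is not valid here. The odds ratio is the appropriate measure.
OR = (a·d)/(b·c) = (405 × 1312) / (909 × 347) = 531360 / 315423 = 1.68459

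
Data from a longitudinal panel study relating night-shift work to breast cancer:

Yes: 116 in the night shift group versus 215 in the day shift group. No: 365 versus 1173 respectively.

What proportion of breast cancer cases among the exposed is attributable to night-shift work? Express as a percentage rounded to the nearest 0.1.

From the description: a = 116, b = 365, c = 215, d = 1173.
Risk in exposed = 116/481 = 0.24116; risk in unexposed = 215/1388 = 0.15490.
RR = 0.24116/0.15490 = 1.55691
AR% = (RR − 1)/RR × 100 = (1.55691 − 1)/1.55691 × 100 = 35.7703%

35.8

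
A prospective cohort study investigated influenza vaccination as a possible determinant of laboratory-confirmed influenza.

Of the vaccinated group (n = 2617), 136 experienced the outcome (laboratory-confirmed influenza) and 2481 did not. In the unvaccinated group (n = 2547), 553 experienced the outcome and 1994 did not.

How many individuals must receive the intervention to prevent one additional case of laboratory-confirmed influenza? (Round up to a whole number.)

7

Risk in treated group = 136/2617 = 0.05197; risk in control = 553/2547 = 0.21712.
Absolute risk reduction = 0.21712 − 0.05197 = 0.16515
NNT = 1 / ARR = 1 / 0.16515 = 6.055 → round up → 7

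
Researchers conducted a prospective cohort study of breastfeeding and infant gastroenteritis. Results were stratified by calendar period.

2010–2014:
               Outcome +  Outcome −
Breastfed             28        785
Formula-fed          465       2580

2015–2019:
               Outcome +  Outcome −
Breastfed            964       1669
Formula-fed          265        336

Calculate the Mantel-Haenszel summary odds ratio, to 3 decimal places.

OR_MH = Σ(aᵢdᵢ/nᵢ) / Σ(bᵢcᵢ/nᵢ), where nᵢ is the stratum total.
Stratum 1 (2010–2014): n = 3858; a·d/n = 28·2580/3858 = 18.7247; b·c/n = 785·465/3858 = 94.6151
Stratum 2 (2015–2019): n = 3234; a·d/n = 964·336/3234 = 100.1558; b·c/n = 1669·265/3234 = 136.7610
OR_MH = (18.7247 + 100.1558) / (94.6151 + 136.7610) = 118.8806 / 231.3761 = 0.51380

0.514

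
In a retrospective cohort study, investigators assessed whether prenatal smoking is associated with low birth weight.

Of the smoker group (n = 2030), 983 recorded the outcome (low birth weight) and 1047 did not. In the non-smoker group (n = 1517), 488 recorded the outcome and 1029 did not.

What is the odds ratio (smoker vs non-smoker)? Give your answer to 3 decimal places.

From the description: a = 983, b = 1047, c = 488, d = 1029.
OR = (a·d)/(b·c) = (983 × 1029) / (1047 × 488) = 1011507 / 510936 = 1.97971
The odds of low birth weight are about 1.98 times as high in the smoker group.

1.980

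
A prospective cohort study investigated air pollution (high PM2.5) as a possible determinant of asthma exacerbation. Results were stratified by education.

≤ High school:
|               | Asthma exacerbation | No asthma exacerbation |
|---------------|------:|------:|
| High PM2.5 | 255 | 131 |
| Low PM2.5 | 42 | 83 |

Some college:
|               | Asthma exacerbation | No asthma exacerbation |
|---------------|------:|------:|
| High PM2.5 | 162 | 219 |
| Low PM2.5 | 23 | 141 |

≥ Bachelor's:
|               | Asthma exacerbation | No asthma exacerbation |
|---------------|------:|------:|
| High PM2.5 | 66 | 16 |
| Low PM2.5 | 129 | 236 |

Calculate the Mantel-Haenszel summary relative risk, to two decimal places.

RR_MH = Σ(aᵢ·n₀ᵢ/nᵢ) / Σ(cᵢ·n₁ᵢ/nᵢ), with n₁ᵢ = aᵢ+bᵢ (exposed), n₀ᵢ = cᵢ+dᵢ (unexposed), nᵢ = n₁ᵢ+n₀ᵢ.
Stratum 1 (≤ High school): n₁ = 386, n₀ = 125, n = 511; a·n₀/n = 255·125/511 = 62.3777; c·n₁/n = 42·386/511 = 31.7260
Stratum 2 (Some college): n₁ = 381, n₀ = 164, n = 545; a·n₀/n = 162·164/545 = 48.7486; c·n₁/n = 23·381/545 = 16.0789
Stratum 3 (≥ Bachelor's): n₁ = 82, n₀ = 365, n = 447; a·n₀/n = 66·365/447 = 53.8926; c·n₁/n = 129·82/447 = 23.6644
RR_MH = (62.3777 + 48.7486 + 53.8926) / (31.7260 + 16.0789 + 23.6644) = 165.0189 / 71.4694 = 2.30895

2.31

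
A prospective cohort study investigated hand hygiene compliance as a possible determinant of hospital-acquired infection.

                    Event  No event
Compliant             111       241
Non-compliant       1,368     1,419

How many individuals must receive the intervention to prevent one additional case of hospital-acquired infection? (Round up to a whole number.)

6

Risk in treated group = 111/352 = 0.31534; risk in control = 1368/2787 = 0.49085.
Absolute risk reduction = 0.49085 − 0.31534 = 0.17551
NNT = 1 / ARR = 1 / 0.17551 = 5.698 → round up → 6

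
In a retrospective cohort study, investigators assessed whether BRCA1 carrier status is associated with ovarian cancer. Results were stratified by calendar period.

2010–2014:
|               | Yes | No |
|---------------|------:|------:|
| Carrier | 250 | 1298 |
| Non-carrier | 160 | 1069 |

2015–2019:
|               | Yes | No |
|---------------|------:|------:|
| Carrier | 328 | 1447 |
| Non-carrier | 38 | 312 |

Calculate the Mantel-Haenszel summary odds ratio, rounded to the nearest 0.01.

OR_MH = Σ(aᵢdᵢ/nᵢ) / Σ(bᵢcᵢ/nᵢ), where nᵢ is the stratum total.
Stratum 1 (2010–2014): n = 2777; a·d/n = 250·1069/2777 = 96.2369; b·c/n = 1298·160/2777 = 74.7857
Stratum 2 (2015–2019): n = 2125; a·d/n = 328·312/2125 = 48.1581; b·c/n = 1447·38/2125 = 25.8758
OR_MH = (96.2369 + 48.1581) / (74.7857 + 25.8758) = 144.3951 / 100.6615 = 1.43446

1.43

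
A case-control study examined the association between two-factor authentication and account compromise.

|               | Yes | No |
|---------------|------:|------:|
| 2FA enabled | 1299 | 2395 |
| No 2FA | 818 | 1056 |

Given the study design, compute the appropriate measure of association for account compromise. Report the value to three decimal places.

Cells: a = 1299, b = 2395, c = 818, d = 1056.
This is a case-control study: participants were sampled on outcome status, so risks in the source population cannot be estimated directly — relative risk is not valid here. The odds ratio is the appropriate measure.
OR = (a·d)/(b·c) = (1299 × 1056) / (2395 × 818) = 1371744 / 1959110 = 0.70019

0.700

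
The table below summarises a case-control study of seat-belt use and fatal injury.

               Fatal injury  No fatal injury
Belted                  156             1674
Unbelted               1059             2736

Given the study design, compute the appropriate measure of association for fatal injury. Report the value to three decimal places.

0.241

Cells: a = 156, b = 1674, c = 1059, d = 2736.
This is a case-control study: participants were sampled on outcome status, so risks in the source population cannot be estimated directly — relative risk is not valid here. The odds ratio is the appropriate measure.
OR = (a·d)/(b·c) = (156 × 2736) / (1674 × 1059) = 426816 / 1772766 = 0.24076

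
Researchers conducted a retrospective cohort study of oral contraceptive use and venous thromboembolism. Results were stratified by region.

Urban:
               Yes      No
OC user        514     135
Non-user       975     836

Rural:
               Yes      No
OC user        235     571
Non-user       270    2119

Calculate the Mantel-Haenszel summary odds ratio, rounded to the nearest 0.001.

OR_MH = Σ(aᵢdᵢ/nᵢ) / Σ(bᵢcᵢ/nᵢ), where nᵢ is the stratum total.
Stratum 1 (Urban): n = 2460; a·d/n = 514·836/2460 = 174.6764; b·c/n = 135·975/2460 = 53.5061
Stratum 2 (Rural): n = 3195; a·d/n = 235·2119/3195 = 155.8576; b·c/n = 571·270/3195 = 48.2535
OR_MH = (174.6764 + 155.8576) / (53.5061 + 48.2535) = 330.5340 / 101.7596 = 3.24818

3.248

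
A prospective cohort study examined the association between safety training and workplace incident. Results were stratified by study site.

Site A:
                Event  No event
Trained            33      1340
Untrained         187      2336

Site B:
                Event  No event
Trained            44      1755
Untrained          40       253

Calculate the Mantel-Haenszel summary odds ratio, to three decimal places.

0.257

OR_MH = Σ(aᵢdᵢ/nᵢ) / Σ(bᵢcᵢ/nᵢ), where nᵢ is the stratum total.
Stratum 1 (Site A): n = 3896; a·d/n = 33·2336/3896 = 19.7864; b·c/n = 1340·187/3896 = 64.3172
Stratum 2 (Site B): n = 2092; a·d/n = 44·253/2092 = 5.3212; b·c/n = 1755·40/2092 = 33.5564
OR_MH = (19.7864 + 5.3212) / (64.3172 + 33.5564) = 25.1077 / 97.8737 = 0.25653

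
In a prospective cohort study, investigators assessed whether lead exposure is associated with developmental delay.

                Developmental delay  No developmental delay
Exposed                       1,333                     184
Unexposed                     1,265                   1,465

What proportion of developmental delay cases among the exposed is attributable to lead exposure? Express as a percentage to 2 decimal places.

Cells: a = 1333, b = 184, c = 1265, d = 1465.
Risk in exposed = 1333/1517 = 0.87871; risk in unexposed = 1265/2730 = 0.46337.
RR = 0.87871/0.46337 = 1.89634
AR% = (RR − 1)/RR × 100 = (1.89634 − 1)/1.89634 × 100 = 47.2669%

47.27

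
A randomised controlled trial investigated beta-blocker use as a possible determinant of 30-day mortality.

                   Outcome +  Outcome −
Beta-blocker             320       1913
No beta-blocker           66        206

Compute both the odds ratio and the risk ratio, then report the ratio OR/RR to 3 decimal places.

Cells: a = 320, b = 1913, c = 66, d = 206.
OR = (320·206)/(1913·66) = 65920/126258 = 0.52211
Risk in exposed = 320/2233 = 0.14330; risk in unexposed = 66/272 = 0.24265; RR = 0.59059
OR/RR = 0.52211 / 0.59059 = 0.88404
The outcome is not rare, so the OR lies further from 1 than the RR.

0.884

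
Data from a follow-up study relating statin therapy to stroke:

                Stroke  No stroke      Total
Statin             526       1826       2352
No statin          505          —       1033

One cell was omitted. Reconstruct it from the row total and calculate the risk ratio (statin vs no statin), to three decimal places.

The missing cell is in the unexposed row: 1033 − 505 = 528.
So a = 526, b = 1826, c = 505, d = 528.
RR = [a/(a+b)] / [c/(c+d)] = (526/2352) / (505/1033) = 0.22364/0.48887 = 0.45746

0.457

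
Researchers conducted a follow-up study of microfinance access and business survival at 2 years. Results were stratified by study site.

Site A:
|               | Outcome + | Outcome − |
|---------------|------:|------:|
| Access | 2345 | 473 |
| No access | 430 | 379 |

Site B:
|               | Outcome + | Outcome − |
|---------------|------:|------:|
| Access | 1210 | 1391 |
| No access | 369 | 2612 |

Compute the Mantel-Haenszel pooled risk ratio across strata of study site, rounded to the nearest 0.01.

2.31

RR_MH = Σ(aᵢ·n₀ᵢ/nᵢ) / Σ(cᵢ·n₁ᵢ/nᵢ), with n₁ᵢ = aᵢ+bᵢ (exposed), n₀ᵢ = cᵢ+dᵢ (unexposed), nᵢ = n₁ᵢ+n₀ᵢ.
Stratum 1 (Site A): n₁ = 2818, n₀ = 809, n = 3627; a·n₀/n = 2345·809/3627 = 523.0507; c·n₁/n = 430·2818/3627 = 334.0888
Stratum 2 (Site B): n₁ = 2601, n₀ = 2981, n = 5582; a·n₀/n = 1210·2981/5582 = 646.1860; c·n₁/n = 369·2601/5582 = 171.9400
RR_MH = (523.0507 + 646.1860) / (334.0888 + 171.9400) = 1169.2367 / 506.0288 = 2.31061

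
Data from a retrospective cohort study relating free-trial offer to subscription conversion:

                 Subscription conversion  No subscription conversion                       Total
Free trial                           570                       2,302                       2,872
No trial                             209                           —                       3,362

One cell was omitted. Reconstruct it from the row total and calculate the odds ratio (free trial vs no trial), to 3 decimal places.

The missing cell is in the unexposed row: 3362 − 209 = 3153.
So a = 570, b = 2302, c = 209, d = 3153.
OR = (a·d)/(b·c) = (570 × 3153) / (2302 × 209) = 1797210 / 481118 = 3.73549

3.735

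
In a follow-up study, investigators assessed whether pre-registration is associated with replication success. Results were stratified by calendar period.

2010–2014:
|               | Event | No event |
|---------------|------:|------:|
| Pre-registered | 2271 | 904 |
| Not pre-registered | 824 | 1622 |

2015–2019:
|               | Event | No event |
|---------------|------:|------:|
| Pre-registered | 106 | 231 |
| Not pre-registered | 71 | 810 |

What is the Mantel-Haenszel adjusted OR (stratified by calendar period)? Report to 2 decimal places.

OR_MH = Σ(aᵢdᵢ/nᵢ) / Σ(bᵢcᵢ/nᵢ), where nᵢ is the stratum total.
Stratum 1 (2010–2014): n = 5621; a·d/n = 2271·1622/5621 = 655.3215; b·c/n = 904·824/5621 = 132.5202
Stratum 2 (2015–2019): n = 1218; a·d/n = 106·810/1218 = 70.4926; b·c/n = 231·71/1218 = 13.4655
OR_MH = (655.3215 + 70.4926) / (132.5202 + 13.4655) = 725.8141 / 145.9857 = 4.97182

4.97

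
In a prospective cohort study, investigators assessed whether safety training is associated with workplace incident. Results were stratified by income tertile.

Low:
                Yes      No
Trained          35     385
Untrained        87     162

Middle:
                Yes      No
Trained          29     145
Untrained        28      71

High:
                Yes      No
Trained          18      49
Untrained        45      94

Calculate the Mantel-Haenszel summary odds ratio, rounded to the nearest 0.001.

OR_MH = Σ(aᵢdᵢ/nᵢ) / Σ(bᵢcᵢ/nᵢ), where nᵢ is the stratum total.
Stratum 1 (Low): n = 669; a·d/n = 35·162/669 = 8.4753; b·c/n = 385·87/669 = 50.0673
Stratum 2 (Middle): n = 273; a·d/n = 29·71/273 = 7.5421; b·c/n = 145·28/273 = 14.8718
Stratum 3 (High): n = 206; a·d/n = 18·94/206 = 8.2136; b·c/n = 49·45/206 = 10.7039
OR_MH = (8.4753 + 7.5421 + 8.2136) / (50.0673 + 14.8718 + 10.7039) = 24.2311 / 75.6429 = 0.32033

0.320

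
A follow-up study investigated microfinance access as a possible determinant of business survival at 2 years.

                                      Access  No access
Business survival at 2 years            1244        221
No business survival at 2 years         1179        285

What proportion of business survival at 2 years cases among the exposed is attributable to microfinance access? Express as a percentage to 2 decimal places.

Reading the table with exposure as columns: a = 1244 (Access, case), b = 1179 (Access, non-case), c = 221 (No access, case), d = 285.
Risk in exposed = 1244/2423 = 0.51341; risk in unexposed = 221/506 = 0.43676.
RR = 0.51341/0.43676 = 1.17551
AR% = (RR − 1)/RR × 100 = (1.17551 − 1)/1.17551 × 100 = 14.9303%

14.93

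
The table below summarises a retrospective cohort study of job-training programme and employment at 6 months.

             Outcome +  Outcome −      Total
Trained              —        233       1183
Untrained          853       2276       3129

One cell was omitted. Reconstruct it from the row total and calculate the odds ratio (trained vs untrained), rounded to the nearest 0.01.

The missing cell is in the exposed row: 1183 − 233 = 950.
So a = 950, b = 233, c = 853, d = 2276.
OR = (a·d)/(b·c) = (950 × 2276) / (233 × 853) = 2162200 / 198749 = 10.87905

10.88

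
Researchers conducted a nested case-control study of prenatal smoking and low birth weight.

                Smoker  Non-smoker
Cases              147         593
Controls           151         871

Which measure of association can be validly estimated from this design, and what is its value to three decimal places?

Reading the table with exposure as columns: a = 147 (Smoker, case), b = 151 (Smoker, non-case), c = 593 (Non-smoker, case), d = 871.
This is a nested case-control study: participants were sampled on outcome status, so risks in the source population cannot be estimated directly — relative risk is not valid here. The odds ratio is the appropriate measure.
OR = (a·d)/(b·c) = (147 × 871) / (151 × 593) = 128037 / 89543 = 1.42989

1.430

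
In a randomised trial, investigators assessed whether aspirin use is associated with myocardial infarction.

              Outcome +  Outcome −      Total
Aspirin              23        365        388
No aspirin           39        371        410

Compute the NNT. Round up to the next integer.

Risk in treated group = 23/388 = 0.05928; risk in control = 39/410 = 0.09512.
Absolute risk reduction = 0.09512 − 0.05928 = 0.03584
NNT = 1 / ARR = 1 / 0.03584 = 27.899 → round up → 28

28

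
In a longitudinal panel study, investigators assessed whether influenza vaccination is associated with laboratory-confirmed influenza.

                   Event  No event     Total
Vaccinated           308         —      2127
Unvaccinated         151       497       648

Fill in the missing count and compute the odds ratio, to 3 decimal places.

The missing cell is in the exposed row: 2127 − 308 = 1819.
So a = 308, b = 1819, c = 151, d = 497.
OR = (a·d)/(b·c) = (308 × 497) / (1819 × 151) = 153076 / 274669 = 0.55731

0.557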